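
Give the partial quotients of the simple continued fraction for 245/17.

Run the Euclidean algorithm on 245 and 17; the successive quotients are the partial quotients a_0, a_1, ... (each step inverts the fractional part left over by the previous one):
  245 = 14*17 + 7, so a_0 = 14.
  17 = 2*7 + 3, so a_1 = 2.
  7 = 2*3 + 1, so a_2 = 2.
  3 = 3*1 + 0, so a_3 = 3.
The remainder reaches 0 after 4 divisions, so the expansion has 4 partial quotients, read off in order.

[14; 2, 2, 3]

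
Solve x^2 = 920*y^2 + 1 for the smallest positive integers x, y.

(x, y) = (91, 3)

First expand sqrt(920) as a continued fraction. With x_i = (sqrt(920) + m_i)/d_i and (m_0, d_0) = (0, 1): a_0 = floor(sqrt(920)) = 30, since 30^2 = 900 <= 920 < 961 = 31^2.
Iterate m_{i+1} = d_i*a_i - m_i, d_{i+1} = (920 - m_{i+1}^2)/d_i, a_{i+1} = floor((a_0 + m_{i+1})/d_{i+1}):
  m_1 = 1*30 - 0 = 30, d_1 = (920 - 30^2)/1 = 20/1 = 20, a_1 = floor((30 + 30)/20) = 3.
  m_2 = 20*3 - 30 = 30, d_2 = (920 - 30^2)/20 = 20/20 = 1, a_2 = floor((30 + 30)/1) = 60.
  m_3 = 1*60 - 30 = 30, d_3 = (920 - 30^2)/1 = 20/1 = 20: (m_3, d_3) = (m_1, d_1) = (30, 20), so from here the quotients repeat a_1, a_2; the period length is 2.
So sqrt(920) = [30; (3, 60)] with period length k = 2.
k is even, so the fundamental solution of x^2 - 920y^2 = 1 is (p_{k-1}, q_{k-1}) = (p_1, q_1); compute convergents through index 1.
Convergents (p_i = a_i*p_{i-1} + p_{i-2}, q_i = a_i*q_{i-1} + q_{i-2} with p_{-2}=0, p_{-1}=1, q_{-2}=1, q_{-1}=0):
  i=0: a_0=30, p_0 = 30*1 + 0 = 30, q_0 = 30*0 + 1 = 1.
  i=1: a_1=3, p_1 = 3*30 + 1 = 91, q_1 = 3*1 + 0 = 3.
Check: 91^2 - 920*3^2 = 8281 - 8280 = 1, so (x, y) = (91, 3) solves the equation, and by the theorem it is the least positive solution.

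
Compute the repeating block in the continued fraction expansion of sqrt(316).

[17; (1, 3, 2, 8, 2, 3, 1, 34)]

Write x_i = (sqrt(316) + m_i)/d_i with (m_0, d_0) = (0, 1). a_0 = floor(sqrt(316)) = 17, since 17^2 = 289 <= 316 < 324 = 18^2.
Iterate m_{i+1} = d_i*a_i - m_i, d_{i+1} = (316 - m_{i+1}^2)/d_i, a_{i+1} = floor((a_0 + m_{i+1})/d_{i+1}):
  m_1 = 1*17 - 0 = 17, d_1 = (316 - 17^2)/1 = 27/1 = 27, a_1 = floor((17 + 17)/27) = 1.
  m_2 = 27*1 - 17 = 10, d_2 = (316 - 10^2)/27 = 216/27 = 8, a_2 = floor((17 + 10)/8) = 3.
  m_3 = 8*3 - 10 = 14, d_3 = (316 - 14^2)/8 = 120/8 = 15, a_3 = floor((17 + 14)/15) = 2.
  m_4 = 15*2 - 14 = 16, d_4 = (316 - 16^2)/15 = 60/15 = 4, a_4 = floor((17 + 16)/4) = 8.
  m_5 = 4*8 - 16 = 16, d_5 = (316 - 16^2)/4 = 60/4 = 15, a_5 = floor((17 + 16)/15) = 2.
  m_6 = 15*2 - 16 = 14, d_6 = (316 - 14^2)/15 = 120/15 = 8, a_6 = floor((17 + 14)/8) = 3.
  m_7 = 8*3 - 14 = 10, d_7 = (316 - 10^2)/8 = 216/8 = 27, a_7 = floor((17 + 10)/27) = 1.
  m_8 = 27*1 - 10 = 17, d_8 = (316 - 17^2)/27 = 27/27 = 1, a_8 = floor((17 + 17)/1) = 34.
  m_9 = 1*34 - 17 = 17, d_9 = (316 - 17^2)/1 = 27/1 = 27: (m_9, d_9) = (m_1, d_1) = (17, 27), so from here the quotients repeat a_1, ..., a_8; the period length is 8.
Hence the expansion of sqrt(316) is a_0 = 17 followed by the repeating block 1, 3, 2, 8, 2, 3, 1, 34 (period 8).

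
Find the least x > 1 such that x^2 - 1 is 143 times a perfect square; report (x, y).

(x, y) = (12, 1)

First expand sqrt(143) as a continued fraction. With x_i = (sqrt(143) + m_i)/d_i and (m_0, d_0) = (0, 1): a_0 = floor(sqrt(143)) = 11, since 11^2 = 121 <= 143 < 144 = 12^2.
Iterate m_{i+1} = d_i*a_i - m_i, d_{i+1} = (143 - m_{i+1}^2)/d_i, a_{i+1} = floor((a_0 + m_{i+1})/d_{i+1}):
  m_1 = 1*11 - 0 = 11, d_1 = (143 - 11^2)/1 = 22/1 = 22, a_1 = floor((11 + 11)/22) = 1.
  m_2 = 22*1 - 11 = 11, d_2 = (143 - 11^2)/22 = 22/22 = 1, a_2 = floor((11 + 11)/1) = 22.
  m_3 = 1*22 - 11 = 11, d_3 = (143 - 11^2)/1 = 22/1 = 22: (m_3, d_3) = (m_1, d_1) = (11, 22), so from here the quotients repeat a_1, a_2; the period length is 2.
So sqrt(143) = [11; (1, 22)] with period length k = 2.
k is even, so the fundamental solution of x^2 - 143y^2 = 1 is (p_{k-1}, q_{k-1}) = (p_1, q_1); compute convergents through index 1.
Convergents (p_i = a_i*p_{i-1} + p_{i-2}, q_i = a_i*q_{i-1} + q_{i-2} with p_{-2}=0, p_{-1}=1, q_{-2}=1, q_{-1}=0):
  i=0: a_0=11, p_0 = 11*1 + 0 = 11, q_0 = 11*0 + 1 = 1.
  i=1: a_1=1, p_1 = 1*11 + 1 = 12, q_1 = 1*1 + 0 = 1.
Check: 12^2 - 143*1^2 = 144 - 143 = 1, so (x, y) = (12, 1) solves the equation, and by the theorem it is the least positive solution.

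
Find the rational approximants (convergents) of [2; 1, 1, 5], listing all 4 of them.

Using the convergent recurrence p_i = a_i*p_{i-1} + p_{i-2}, q_i = a_i*q_{i-1} + q_{i-2} with p_{-2}=0, p_{-1}=1, q_{-2}=1, q_{-1}=0:
  i=0: a_0=2, p_0 = 2*1 + 0 = 2, q_0 = 2*0 + 1 = 1.
  i=1: a_1=1, p_1 = 1*2 + 1 = 3, q_1 = 1*1 + 0 = 1.
  i=2: a_2=1, p_2 = 1*3 + 2 = 5, q_2 = 1*1 + 1 = 2.
  i=3: a_3=5, p_3 = 5*5 + 3 = 28, q_3 = 5*2 + 1 = 11.

2/1, 3/1, 5/2, 28/11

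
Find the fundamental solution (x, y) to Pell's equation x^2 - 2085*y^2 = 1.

(x, y) = (1285471, 28152)

First expand sqrt(2085) as a continued fraction. With x_i = (sqrt(2085) + m_i)/d_i and (m_0, d_0) = (0, 1): a_0 = floor(sqrt(2085)) = 45, since 45^2 = 2025 <= 2085 < 2116 = 46^2.
Iterate m_{i+1} = d_i*a_i - m_i, d_{i+1} = (2085 - m_{i+1}^2)/d_i, a_{i+1} = floor((a_0 + m_{i+1})/d_{i+1}):
  m_1 = 1*45 - 0 = 45, d_1 = (2085 - 45^2)/1 = 60/1 = 60, a_1 = floor((45 + 45)/60) = 1.
  m_2 = 60*1 - 45 = 15, d_2 = (2085 - 15^2)/60 = 1860/60 = 31, a_2 = floor((45 + 15)/31) = 1.
  m_3 = 31*1 - 15 = 16, d_3 = (2085 - 16^2)/31 = 1829/31 = 59, a_3 = floor((45 + 16)/59) = 1.
  m_4 = 59*1 - 16 = 43, d_4 = (2085 - 43^2)/59 = 236/59 = 4, a_4 = floor((45 + 43)/4) = 22.
  m_5 = 4*22 - 43 = 45, d_5 = (2085 - 45^2)/4 = 60/4 = 15, a_5 = floor((45 + 45)/15) = 6.
  m_6 = 15*6 - 45 = 45, d_6 = (2085 - 45^2)/15 = 60/15 = 4, a_6 = floor((45 + 45)/4) = 22.
  m_7 = 4*22 - 45 = 43, d_7 = (2085 - 43^2)/4 = 236/4 = 59, a_7 = floor((45 + 43)/59) = 1.
  m_8 = 59*1 - 43 = 16, d_8 = (2085 - 16^2)/59 = 1829/59 = 31, a_8 = floor((45 + 16)/31) = 1.
  m_9 = 31*1 - 16 = 15, d_9 = (2085 - 15^2)/31 = 1860/31 = 60, a_9 = floor((45 + 15)/60) = 1.
  m_10 = 60*1 - 15 = 45, d_10 = (2085 - 45^2)/60 = 60/60 = 1, a_10 = floor((45 + 45)/1) = 90.
  m_11 = 1*90 - 45 = 45, d_11 = (2085 - 45^2)/1 = 60/1 = 60: (m_11, d_11) = (m_1, d_1) = (45, 60), so from here the quotients repeat a_1, ..., a_10; the period length is 10.
So sqrt(2085) = [45; (1, 1, 1, 22, 6, 22, 1, 1, 1, 90)] with period length k = 10.
k is even, so the fundamental solution of x^2 - 2085y^2 = 1 is (p_{k-1}, q_{k-1}) = (p_9, q_9); compute convergents through index 9.
Convergents (p_i = a_i*p_{i-1} + p_{i-2}, q_i = a_i*q_{i-1} + q_{i-2} with p_{-2}=0, p_{-1}=1, q_{-2}=1, q_{-1}=0):
  i=0: a_0=45, p_0 = 45*1 + 0 = 45, q_0 = 45*0 + 1 = 1.
  i=1: a_1=1, p_1 = 1*45 + 1 = 46, q_1 = 1*1 + 0 = 1.
  i=2: a_2=1, p_2 = 1*46 + 45 = 91, q_2 = 1*1 + 1 = 2.
  i=3: a_3=1, p_3 = 1*91 + 46 = 137, q_3 = 1*2 + 1 = 3.
  i=4: a_4=22, p_4 = 22*137 + 91 = 3105, q_4 = 22*3 + 2 = 68.
  i=5: a_5=6, p_5 = 6*3105 + 137 = 18767, q_5 = 6*68 + 3 = 411.
  i=6: a_6=22, p_6 = 22*18767 + 3105 = 415979, q_6 = 22*411 + 68 = 9110.
  i=7: a_7=1, p_7 = 1*415979 + 18767 = 434746, q_7 = 1*9110 + 411 = 9521.
  i=8: a_8=1, p_8 = 1*434746 + 415979 = 850725, q_8 = 1*9521 + 9110 = 18631.
  i=9: a_9=1, p_9 = 1*850725 + 434746 = 1285471, q_9 = 1*18631 + 9521 = 28152.
Check: 1285471^2 - 2085*28152^2 = 1652435691841 - 1652435691840 = 1, so (x, y) = (1285471, 28152) solves the equation, and by the theorem it is the least positive solution.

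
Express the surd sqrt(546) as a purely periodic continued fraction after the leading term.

[23; (2, 1, 2, 1, 2, 46)]

Write x_i = (sqrt(546) + m_i)/d_i with (m_0, d_0) = (0, 1). a_0 = floor(sqrt(546)) = 23, since 23^2 = 529 <= 546 < 576 = 24^2.
Iterate m_{i+1} = d_i*a_i - m_i, d_{i+1} = (546 - m_{i+1}^2)/d_i, a_{i+1} = floor((a_0 + m_{i+1})/d_{i+1}):
  m_1 = 1*23 - 0 = 23, d_1 = (546 - 23^2)/1 = 17/1 = 17, a_1 = floor((23 + 23)/17) = 2.
  m_2 = 17*2 - 23 = 11, d_2 = (546 - 11^2)/17 = 425/17 = 25, a_2 = floor((23 + 11)/25) = 1.
  m_3 = 25*1 - 11 = 14, d_3 = (546 - 14^2)/25 = 350/25 = 14, a_3 = floor((23 + 14)/14) = 2.
  m_4 = 14*2 - 14 = 14, d_4 = (546 - 14^2)/14 = 350/14 = 25, a_4 = floor((23 + 14)/25) = 1.
  m_5 = 25*1 - 14 = 11, d_5 = (546 - 11^2)/25 = 425/25 = 17, a_5 = floor((23 + 11)/17) = 2.
  m_6 = 17*2 - 11 = 23, d_6 = (546 - 23^2)/17 = 17/17 = 1, a_6 = floor((23 + 23)/1) = 46.
  m_7 = 1*46 - 23 = 23, d_7 = (546 - 23^2)/1 = 17/1 = 17: (m_7, d_7) = (m_1, d_1) = (23, 17), so from here the quotients repeat a_1, ..., a_6; the period length is 6.
Hence the expansion of sqrt(546) is a_0 = 23 followed by the repeating block 2, 1, 2, 1, 2, 46 (period 6).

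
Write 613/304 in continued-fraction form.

Run the Euclidean algorithm on 613 and 304; the successive quotients are the partial quotients a_0, a_1, ... (each step inverts the fractional part left over by the previous one):
  613 = 2*304 + 5, so a_0 = 2.
  304 = 60*5 + 4, so a_1 = 60.
  5 = 1*4 + 1, so a_2 = 1.
  4 = 4*1 + 0, so a_3 = 4.
The remainder reaches 0 after 4 divisions, so the expansion has 4 partial quotients, read off in order.

[2; 60, 1, 4]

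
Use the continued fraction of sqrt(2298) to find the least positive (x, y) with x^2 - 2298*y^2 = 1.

First expand sqrt(2298) as a continued fraction. With x_i = (sqrt(2298) + m_i)/d_i and (m_0, d_0) = (0, 1): a_0 = floor(sqrt(2298)) = 47, since 47^2 = 2209 <= 2298 < 2304 = 48^2.
Iterate m_{i+1} = d_i*a_i - m_i, d_{i+1} = (2298 - m_{i+1}^2)/d_i, a_{i+1} = floor((a_0 + m_{i+1})/d_{i+1}):
  m_1 = 1*47 - 0 = 47, d_1 = (2298 - 47^2)/1 = 89/1 = 89, a_1 = floor((47 + 47)/89) = 1.
  m_2 = 89*1 - 47 = 42, d_2 = (2298 - 42^2)/89 = 534/89 = 6, a_2 = floor((47 + 42)/6) = 14.
  m_3 = 6*14 - 42 = 42, d_3 = (2298 - 42^2)/6 = 534/6 = 89, a_3 = floor((47 + 42)/89) = 1.
  m_4 = 89*1 - 42 = 47, d_4 = (2298 - 47^2)/89 = 89/89 = 1, a_4 = floor((47 + 47)/1) = 94.
  m_5 = 1*94 - 47 = 47, d_5 = (2298 - 47^2)/1 = 89/1 = 89: (m_5, d_5) = (m_1, d_1) = (47, 89), so from here the quotients repeat a_1, ..., a_4; the period length is 4.
So sqrt(2298) = [47; (1, 14, 1, 94)] with period length k = 4.
k is even, so the fundamental solution of x^2 - 2298y^2 = 1 is (p_{k-1}, q_{k-1}) = (p_3, q_3); compute convergents through index 3.
Convergents (p_i = a_i*p_{i-1} + p_{i-2}, q_i = a_i*q_{i-1} + q_{i-2} with p_{-2}=0, p_{-1}=1, q_{-2}=1, q_{-1}=0):
  i=0: a_0=47, p_0 = 47*1 + 0 = 47, q_0 = 47*0 + 1 = 1.
  i=1: a_1=1, p_1 = 1*47 + 1 = 48, q_1 = 1*1 + 0 = 1.
  i=2: a_2=14, p_2 = 14*48 + 47 = 719, q_2 = 14*1 + 1 = 15.
  i=3: a_3=1, p_3 = 1*719 + 48 = 767, q_3 = 1*15 + 1 = 16.
Check: 767^2 - 2298*16^2 = 588289 - 588288 = 1, so (x, y) = (767, 16) solves the equation, and by the theorem it is the least positive solution.

(x, y) = (767, 16)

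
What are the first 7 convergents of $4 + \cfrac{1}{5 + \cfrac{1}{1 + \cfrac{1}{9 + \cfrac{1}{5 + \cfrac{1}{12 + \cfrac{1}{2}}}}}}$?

Using the convergent recurrence p_i = a_i*p_{i-1} + p_{i-2}, q_i = a_i*q_{i-1} + q_{i-2} with p_{-2}=0, p_{-1}=1, q_{-2}=1, q_{-1}=0:
  i=0: a_0=4, p_0 = 4*1 + 0 = 4, q_0 = 4*0 + 1 = 1.
  i=1: a_1=5, p_1 = 5*4 + 1 = 21, q_1 = 5*1 + 0 = 5.
  i=2: a_2=1, p_2 = 1*21 + 4 = 25, q_2 = 1*5 + 1 = 6.
  i=3: a_3=9, p_3 = 9*25 + 21 = 246, q_3 = 9*6 + 5 = 59.
  i=4: a_4=5, p_4 = 5*246 + 25 = 1255, q_4 = 5*59 + 6 = 301.
  i=5: a_5=12, p_5 = 12*1255 + 246 = 15306, q_5 = 12*301 + 59 = 3671.
  i=6: a_6=2, p_6 = 2*15306 + 1255 = 31867, q_6 = 2*3671 + 301 = 7643.

4/1, 21/5, 25/6, 246/59, 1255/301, 15306/3671, 31867/7643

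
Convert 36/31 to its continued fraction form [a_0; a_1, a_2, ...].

Run the Euclidean algorithm on 36 and 31; the successive quotients are the partial quotients a_0, a_1, ... (each step inverts the fractional part left over by the previous one):
  36 = 1*31 + 5, so a_0 = 1.
  31 = 6*5 + 1, so a_1 = 6.
  5 = 5*1 + 0, so a_2 = 5.
The remainder reaches 0 after 3 divisions, so the expansion has 3 partial quotients, read off in order.

[1; 6, 5]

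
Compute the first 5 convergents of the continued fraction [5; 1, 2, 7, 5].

5/1, 6/1, 17/3, 125/22, 642/113

Using the convergent recurrence p_i = a_i*p_{i-1} + p_{i-2}, q_i = a_i*q_{i-1} + q_{i-2} with p_{-2}=0, p_{-1}=1, q_{-2}=1, q_{-1}=0:
  i=0: a_0=5, p_0 = 5*1 + 0 = 5, q_0 = 5*0 + 1 = 1.
  i=1: a_1=1, p_1 = 1*5 + 1 = 6, q_1 = 1*1 + 0 = 1.
  i=2: a_2=2, p_2 = 2*6 + 5 = 17, q_2 = 2*1 + 1 = 3.
  i=3: a_3=7, p_3 = 7*17 + 6 = 125, q_3 = 7*3 + 1 = 22.
  i=4: a_4=5, p_4 = 5*125 + 17 = 642, q_4 = 5*22 + 3 = 113.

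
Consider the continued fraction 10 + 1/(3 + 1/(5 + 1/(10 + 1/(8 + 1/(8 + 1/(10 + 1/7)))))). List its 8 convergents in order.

Using the convergent recurrence p_i = a_i*p_{i-1} + p_{i-2}, q_i = a_i*q_{i-1} + q_{i-2} with p_{-2}=0, p_{-1}=1, q_{-2}=1, q_{-1}=0:
  i=0: a_0=10, p_0 = 10*1 + 0 = 10, q_0 = 10*0 + 1 = 1.
  i=1: a_1=3, p_1 = 3*10 + 1 = 31, q_1 = 3*1 + 0 = 3.
  i=2: a_2=5, p_2 = 5*31 + 10 = 165, q_2 = 5*3 + 1 = 16.
  i=3: a_3=10, p_3 = 10*165 + 31 = 1681, q_3 = 10*16 + 3 = 163.
  i=4: a_4=8, p_4 = 8*1681 + 165 = 13613, q_4 = 8*163 + 16 = 1320.
  i=5: a_5=8, p_5 = 8*13613 + 1681 = 110585, q_5 = 8*1320 + 163 = 10723.
  i=6: a_6=10, p_6 = 10*110585 + 13613 = 1119463, q_6 = 10*10723 + 1320 = 108550.
  i=7: a_7=7, p_7 = 7*1119463 + 110585 = 7946826, q_7 = 7*108550 + 10723 = 770573.

10/1, 31/3, 165/16, 1681/163, 13613/1320, 110585/10723, 1119463/108550, 7946826/770573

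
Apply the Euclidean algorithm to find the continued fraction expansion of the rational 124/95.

Run the Euclidean algorithm on 124 and 95; the successive quotients are the partial quotients a_0, a_1, ... (each step inverts the fractional part left over by the previous one):
  124 = 1*95 + 29, so a_0 = 1.
  95 = 3*29 + 8, so a_1 = 3.
  29 = 3*8 + 5, so a_2 = 3.
  8 = 1*5 + 3, so a_3 = 1.
  5 = 1*3 + 2, so a_4 = 1.
  3 = 1*2 + 1, so a_5 = 1.
  2 = 2*1 + 0, so a_6 = 2.
The remainder reaches 0 after 7 divisions, so the expansion has 7 partial quotients, read off in order.

[1; 3, 3, 1, 1, 1, 2]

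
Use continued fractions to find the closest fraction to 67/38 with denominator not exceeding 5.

7/4

Expand x = 67/38 as a continued fraction with the Euclidean algorithm:
  67 = 1*38 + 29, so a_0 = 1.
  38 = 1*29 + 9, so a_1 = 1.
  29 = 3*9 + 2, so a_2 = 3.
  9 = 4*2 + 1, so a_3 = 4.
  2 = 2*1 + 0, so a_4 = 2.
so x = [1; 1, 3, 4, 2].
Convergents (p_i = a_i*p_{i-1} + p_{i-2}, q_i = a_i*q_{i-1} + q_{i-2} with p_{-2}=0, p_{-1}=1, q_{-2}=1, q_{-1}=0), until the denominator exceeds 5:
  i=0: a_0=1, p_0 = 1*1 + 0 = 1, q_0 = 1*0 + 1 = 1.
  i=1: a_1=1, p_1 = 1*1 + 1 = 2, q_1 = 1*1 + 0 = 1.
  i=2: a_2=3, p_2 = 3*2 + 1 = 7, q_2 = 3*1 + 1 = 4.
  i=3: a_3=4, p_3 = 4*7 + 2 = 30, q_3 = 4*4 + 1 = 17.
q_3 = 17 > 5, so the last convergent with denominator <= 5 is p_2/q_2 = 7/4.
The closest fraction with denominator <= 5 is either p_2/q_2 or the intermediate fraction (k*p_2 + p_1)/(k*q_2 + q_1) with the largest k >= 1 whose denominator stays <= 5; these approach x as k grows, and every other convergent or intermediate fraction in range is farther away.
Largest k: floor((5 - q_1)/q_2) = floor((5 - 1)/4) = 1.
That gives (1*7 + 2)/(1*4 + 1) = 9/5.
Compare the errors: |x - 7/4| = |67*4 - 7*38|/(38*4) = 2/152, and |x - 9/5| = |67*5 - 9*38|/(38*5) = 7/190.
Cross-multiplying, 2*190 = 380 < 1064 = 7*152, so 2/152 is smaller: the convergent 7/4 is closer to x than 9/5.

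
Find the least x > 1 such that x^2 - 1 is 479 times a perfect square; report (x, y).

First expand sqrt(479) as a continued fraction. With x_i = (sqrt(479) + m_i)/d_i and (m_0, d_0) = (0, 1): a_0 = floor(sqrt(479)) = 21, since 21^2 = 441 <= 479 < 484 = 22^2.
Iterate m_{i+1} = d_i*a_i - m_i, d_{i+1} = (479 - m_{i+1}^2)/d_i, a_{i+1} = floor((a_0 + m_{i+1})/d_{i+1}):
  m_1 = 1*21 - 0 = 21, d_1 = (479 - 21^2)/1 = 38/1 = 38, a_1 = floor((21 + 21)/38) = 1.
  m_2 = 38*1 - 21 = 17, d_2 = (479 - 17^2)/38 = 190/38 = 5, a_2 = floor((21 + 17)/5) = 7.
  m_3 = 5*7 - 17 = 18, d_3 = (479 - 18^2)/5 = 155/5 = 31, a_3 = floor((21 + 18)/31) = 1.
  m_4 = 31*1 - 18 = 13, d_4 = (479 - 13^2)/31 = 310/31 = 10, a_4 = floor((21 + 13)/10) = 3.
  m_5 = 10*3 - 13 = 17, d_5 = (479 - 17^2)/10 = 190/10 = 19, a_5 = floor((21 + 17)/19) = 2.
  m_6 = 19*2 - 17 = 21, d_6 = (479 - 21^2)/19 = 38/19 = 2, a_6 = floor((21 + 21)/2) = 21.
  m_7 = 2*21 - 21 = 21, d_7 = (479 - 21^2)/2 = 38/2 = 19, a_7 = floor((21 + 21)/19) = 2.
  m_8 = 19*2 - 21 = 17, d_8 = (479 - 17^2)/19 = 190/19 = 10, a_8 = floor((21 + 17)/10) = 3.
  m_9 = 10*3 - 17 = 13, d_9 = (479 - 13^2)/10 = 310/10 = 31, a_9 = floor((21 + 13)/31) = 1.
  m_10 = 31*1 - 13 = 18, d_10 = (479 - 18^2)/31 = 155/31 = 5, a_10 = floor((21 + 18)/5) = 7.
  m_11 = 5*7 - 18 = 17, d_11 = (479 - 17^2)/5 = 190/5 = 38, a_11 = floor((21 + 17)/38) = 1.
  m_12 = 38*1 - 17 = 21, d_12 = (479 - 21^2)/38 = 38/38 = 1, a_12 = floor((21 + 21)/1) = 42.
  m_13 = 1*42 - 21 = 21, d_13 = (479 - 21^2)/1 = 38/1 = 38: (m_13, d_13) = (m_1, d_1) = (21, 38), so from here the quotients repeat a_1, ..., a_12; the period length is 12.
So sqrt(479) = [21; (1, 7, 1, 3, 2, 21, 2, 3, 1, 7, 1, 42)] with period length k = 12.
k is even, so the fundamental solution of x^2 - 479y^2 = 1 is (p_{k-1}, q_{k-1}) = (p_11, q_11); compute convergents through index 11.
Convergents (p_i = a_i*p_{i-1} + p_{i-2}, q_i = a_i*q_{i-1} + q_{i-2} with p_{-2}=0, p_{-1}=1, q_{-2}=1, q_{-1}=0):
  i=0: a_0=21, p_0 = 21*1 + 0 = 21, q_0 = 21*0 + 1 = 1.
  i=1: a_1=1, p_1 = 1*21 + 1 = 22, q_1 = 1*1 + 0 = 1.
  i=2: a_2=7, p_2 = 7*22 + 21 = 175, q_2 = 7*1 + 1 = 8.
  i=3: a_3=1, p_3 = 1*175 + 22 = 197, q_3 = 1*8 + 1 = 9.
  i=4: a_4=3, p_4 = 3*197 + 175 = 766, q_4 = 3*9 + 8 = 35.
  i=5: a_5=2, p_5 = 2*766 + 197 = 1729, q_5 = 2*35 + 9 = 79.
  i=6: a_6=21, p_6 = 21*1729 + 766 = 37075, q_6 = 21*79 + 35 = 1694.
  i=7: a_7=2, p_7 = 2*37075 + 1729 = 75879, q_7 = 2*1694 + 79 = 3467.
  i=8: a_8=3, p_8 = 3*75879 + 37075 = 264712, q_8 = 3*3467 + 1694 = 12095.
  i=9: a_9=1, p_9 = 1*264712 + 75879 = 340591, q_9 = 1*12095 + 3467 = 15562.
  i=10: a_10=7, p_10 = 7*340591 + 264712 = 2648849, q_10 = 7*15562 + 12095 = 121029.
  i=11: a_11=1, p_11 = 1*2648849 + 340591 = 2989440, q_11 = 1*121029 + 15562 = 136591.
Check: 2989440^2 - 479*136591^2 = 8936751513600 - 8936751513599 = 1, so (x, y) = (2989440, 136591) solves the equation, and by the theorem it is the least positive solution.

(x, y) = (2989440, 136591)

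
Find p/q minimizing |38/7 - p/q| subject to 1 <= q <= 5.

27/5

Expand x = 38/7 as a continued fraction with the Euclidean algorithm:
  38 = 5*7 + 3, so a_0 = 5.
  7 = 2*3 + 1, so a_1 = 2.
  3 = 3*1 + 0, so a_2 = 3.
so x = [5; 2, 3].
Convergents (p_i = a_i*p_{i-1} + p_{i-2}, q_i = a_i*q_{i-1} + q_{i-2} with p_{-2}=0, p_{-1}=1, q_{-2}=1, q_{-1}=0), until the denominator exceeds 5:
  i=0: a_0=5, p_0 = 5*1 + 0 = 5, q_0 = 5*0 + 1 = 1.
  i=1: a_1=2, p_1 = 2*5 + 1 = 11, q_1 = 2*1 + 0 = 2.
  i=2: a_2=3, p_2 = 3*11 + 5 = 38, q_2 = 3*2 + 1 = 7.
q_2 = 7 > 5, so the last convergent with denominator <= 5 is p_1/q_1 = 11/2.
The closest fraction with denominator <= 5 is either p_1/q_1 or the intermediate fraction (k*p_1 + p_0)/(k*q_1 + q_0) with the largest k >= 1 whose denominator stays <= 5; these approach x as k grows, and every other convergent or intermediate fraction in range is farther away.
Largest k: floor((5 - q_0)/q_1) = floor((5 - 1)/2) = 2.
That gives (2*11 + 5)/(2*2 + 1) = 27/5.
Compare the errors: |x - 11/2| = |38*2 - 11*7|/(7*2) = 1/14, and |x - 27/5| = |38*5 - 27*7|/(7*5) = 1/35.
Cross-multiplying, 1*14 = 14 < 35 = 1*35, so 1/35 is smaller: the intermediate fraction 27/5 is closer to x than 11/2.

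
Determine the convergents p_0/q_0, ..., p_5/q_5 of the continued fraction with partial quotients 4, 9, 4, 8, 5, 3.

4/1, 37/9, 152/37, 1253/305, 6417/1562, 20504/4991

Using the convergent recurrence p_i = a_i*p_{i-1} + p_{i-2}, q_i = a_i*q_{i-1} + q_{i-2} with p_{-2}=0, p_{-1}=1, q_{-2}=1, q_{-1}=0:
  i=0: a_0=4, p_0 = 4*1 + 0 = 4, q_0 = 4*0 + 1 = 1.
  i=1: a_1=9, p_1 = 9*4 + 1 = 37, q_1 = 9*1 + 0 = 9.
  i=2: a_2=4, p_2 = 4*37 + 4 = 152, q_2 = 4*9 + 1 = 37.
  i=3: a_3=8, p_3 = 8*152 + 37 = 1253, q_3 = 8*37 + 9 = 305.
  i=4: a_4=5, p_4 = 5*1253 + 152 = 6417, q_4 = 5*305 + 37 = 1562.
  i=5: a_5=3, p_5 = 3*6417 + 1253 = 20504, q_5 = 3*1562 + 305 = 4991.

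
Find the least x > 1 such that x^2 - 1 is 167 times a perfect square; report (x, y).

(x, y) = (168, 13)

First expand sqrt(167) as a continued fraction. With x_i = (sqrt(167) + m_i)/d_i and (m_0, d_0) = (0, 1): a_0 = floor(sqrt(167)) = 12, since 12^2 = 144 <= 167 < 169 = 13^2.
Iterate m_{i+1} = d_i*a_i - m_i, d_{i+1} = (167 - m_{i+1}^2)/d_i, a_{i+1} = floor((a_0 + m_{i+1})/d_{i+1}):
  m_1 = 1*12 - 0 = 12, d_1 = (167 - 12^2)/1 = 23/1 = 23, a_1 = floor((12 + 12)/23) = 1.
  m_2 = 23*1 - 12 = 11, d_2 = (167 - 11^2)/23 = 46/23 = 2, a_2 = floor((12 + 11)/2) = 11.
  m_3 = 2*11 - 11 = 11, d_3 = (167 - 11^2)/2 = 46/2 = 23, a_3 = floor((12 + 11)/23) = 1.
  m_4 = 23*1 - 11 = 12, d_4 = (167 - 12^2)/23 = 23/23 = 1, a_4 = floor((12 + 12)/1) = 24.
  m_5 = 1*24 - 12 = 12, d_5 = (167 - 12^2)/1 = 23/1 = 23: (m_5, d_5) = (m_1, d_1) = (12, 23), so from here the quotients repeat a_1, ..., a_4; the period length is 4.
So sqrt(167) = [12; (1, 11, 1, 24)] with period length k = 4.
k is even, so the fundamental solution of x^2 - 167y^2 = 1 is (p_{k-1}, q_{k-1}) = (p_3, q_3); compute convergents through index 3.
Convergents (p_i = a_i*p_{i-1} + p_{i-2}, q_i = a_i*q_{i-1} + q_{i-2} with p_{-2}=0, p_{-1}=1, q_{-2}=1, q_{-1}=0):
  i=0: a_0=12, p_0 = 12*1 + 0 = 12, q_0 = 12*0 + 1 = 1.
  i=1: a_1=1, p_1 = 1*12 + 1 = 13, q_1 = 1*1 + 0 = 1.
  i=2: a_2=11, p_2 = 11*13 + 12 = 155, q_2 = 11*1 + 1 = 12.
  i=3: a_3=1, p_3 = 1*155 + 13 = 168, q_3 = 1*12 + 1 = 13.
Check: 168^2 - 167*13^2 = 28224 - 28223 = 1, so (x, y) = (168, 13) solves the equation, and by the theorem it is the least positive solution.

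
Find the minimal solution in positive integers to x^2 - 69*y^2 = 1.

(x, y) = (7775, 936)

First expand sqrt(69) as a continued fraction. With x_i = (sqrt(69) + m_i)/d_i and (m_0, d_0) = (0, 1): a_0 = floor(sqrt(69)) = 8, since 8^2 = 64 <= 69 < 81 = 9^2.
Iterate m_{i+1} = d_i*a_i - m_i, d_{i+1} = (69 - m_{i+1}^2)/d_i, a_{i+1} = floor((a_0 + m_{i+1})/d_{i+1}):
  m_1 = 1*8 - 0 = 8, d_1 = (69 - 8^2)/1 = 5/1 = 5, a_1 = floor((8 + 8)/5) = 3.
  m_2 = 5*3 - 8 = 7, d_2 = (69 - 7^2)/5 = 20/5 = 4, a_2 = floor((8 + 7)/4) = 3.
  m_3 = 4*3 - 7 = 5, d_3 = (69 - 5^2)/4 = 44/4 = 11, a_3 = floor((8 + 5)/11) = 1.
  m_4 = 11*1 - 5 = 6, d_4 = (69 - 6^2)/11 = 33/11 = 3, a_4 = floor((8 + 6)/3) = 4.
  m_5 = 3*4 - 6 = 6, d_5 = (69 - 6^2)/3 = 33/3 = 11, a_5 = floor((8 + 6)/11) = 1.
  m_6 = 11*1 - 6 = 5, d_6 = (69 - 5^2)/11 = 44/11 = 4, a_6 = floor((8 + 5)/4) = 3.
  m_7 = 4*3 - 5 = 7, d_7 = (69 - 7^2)/4 = 20/4 = 5, a_7 = floor((8 + 7)/5) = 3.
  m_8 = 5*3 - 7 = 8, d_8 = (69 - 8^2)/5 = 5/5 = 1, a_8 = floor((8 + 8)/1) = 16.
  m_9 = 1*16 - 8 = 8, d_9 = (69 - 8^2)/1 = 5/1 = 5: (m_9, d_9) = (m_1, d_1) = (8, 5), so from here the quotients repeat a_1, ..., a_8; the period length is 8.
So sqrt(69) = [8; (3, 3, 1, 4, 1, 3, 3, 16)] with period length k = 8.
k is even, so the fundamental solution of x^2 - 69y^2 = 1 is (p_{k-1}, q_{k-1}) = (p_7, q_7); compute convergents through index 7.
Convergents (p_i = a_i*p_{i-1} + p_{i-2}, q_i = a_i*q_{i-1} + q_{i-2} with p_{-2}=0, p_{-1}=1, q_{-2}=1, q_{-1}=0):
  i=0: a_0=8, p_0 = 8*1 + 0 = 8, q_0 = 8*0 + 1 = 1.
  i=1: a_1=3, p_1 = 3*8 + 1 = 25, q_1 = 3*1 + 0 = 3.
  i=2: a_2=3, p_2 = 3*25 + 8 = 83, q_2 = 3*3 + 1 = 10.
  i=3: a_3=1, p_3 = 1*83 + 25 = 108, q_3 = 1*10 + 3 = 13.
  i=4: a_4=4, p_4 = 4*108 + 83 = 515, q_4 = 4*13 + 10 = 62.
  i=5: a_5=1, p_5 = 1*515 + 108 = 623, q_5 = 1*62 + 13 = 75.
  i=6: a_6=3, p_6 = 3*623 + 515 = 2384, q_6 = 3*75 + 62 = 287.
  i=7: a_7=3, p_7 = 3*2384 + 623 = 7775, q_7 = 3*287 + 75 = 936.
Check: 7775^2 - 69*936^2 = 60450625 - 60450624 = 1, so (x, y) = (7775, 936) solves the equation, and by the theorem it is the least positive solution.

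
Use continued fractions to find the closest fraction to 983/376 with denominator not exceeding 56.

115/44

Expand x = 983/376 as a continued fraction with the Euclidean algorithm:
  983 = 2*376 + 231, so a_0 = 2.
  376 = 1*231 + 145, so a_1 = 1.
  231 = 1*145 + 86, so a_2 = 1.
  145 = 1*86 + 59, so a_3 = 1.
  86 = 1*59 + 27, so a_4 = 1.
  59 = 2*27 + 5, so a_5 = 2.
  27 = 5*5 + 2, so a_6 = 5.
  5 = 2*2 + 1, so a_7 = 2.
  2 = 2*1 + 0, so a_8 = 2.
so x = [2; 1, 1, 1, 1, 2, 5, 2, 2].
Convergents (p_i = a_i*p_{i-1} + p_{i-2}, q_i = a_i*q_{i-1} + q_{i-2} with p_{-2}=0, p_{-1}=1, q_{-2}=1, q_{-1}=0), until the denominator exceeds 56:
  i=0: a_0=2, p_0 = 2*1 + 0 = 2, q_0 = 2*0 + 1 = 1.
  i=1: a_1=1, p_1 = 1*2 + 1 = 3, q_1 = 1*1 + 0 = 1.
  i=2: a_2=1, p_2 = 1*3 + 2 = 5, q_2 = 1*1 + 1 = 2.
  i=3: a_3=1, p_3 = 1*5 + 3 = 8, q_3 = 1*2 + 1 = 3.
  i=4: a_4=1, p_4 = 1*8 + 5 = 13, q_4 = 1*3 + 2 = 5.
  i=5: a_5=2, p_5 = 2*13 + 8 = 34, q_5 = 2*5 + 3 = 13.
  i=6: a_6=5, p_6 = 5*34 + 13 = 183, q_6 = 5*13 + 5 = 70.
q_6 = 70 > 56, so the last convergent with denominator <= 56 is p_5/q_5 = 34/13.
The closest fraction with denominator <= 56 is either p_5/q_5 or the intermediate fraction (k*p_5 + p_4)/(k*q_5 + q_4) with the largest k >= 1 whose denominator stays <= 56; these approach x as k grows, and every other convergent or intermediate fraction in range is farther away.
Largest k: floor((56 - q_4)/q_5) = floor((56 - 5)/13) = 3.
That gives (3*34 + 13)/(3*13 + 5) = 115/44.
Compare the errors: |x - 34/13| = |983*13 - 34*376|/(376*13) = 5/4888, and |x - 115/44| = |983*44 - 115*376|/(376*44) = 12/16544.
Cross-multiplying, 12*4888 = 58656 < 82720 = 5*16544, so 12/16544 is smaller: the intermediate fraction 115/44 is closer to x than 34/13.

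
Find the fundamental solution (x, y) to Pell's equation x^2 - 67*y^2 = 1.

First expand sqrt(67) as a continued fraction. With x_i = (sqrt(67) + m_i)/d_i and (m_0, d_0) = (0, 1): a_0 = floor(sqrt(67)) = 8, since 8^2 = 64 <= 67 < 81 = 9^2.
Iterate m_{i+1} = d_i*a_i - m_i, d_{i+1} = (67 - m_{i+1}^2)/d_i, a_{i+1} = floor((a_0 + m_{i+1})/d_{i+1}):
  m_1 = 1*8 - 0 = 8, d_1 = (67 - 8^2)/1 = 3/1 = 3, a_1 = floor((8 + 8)/3) = 5.
  m_2 = 3*5 - 8 = 7, d_2 = (67 - 7^2)/3 = 18/3 = 6, a_2 = floor((8 + 7)/6) = 2.
  m_3 = 6*2 - 7 = 5, d_3 = (67 - 5^2)/6 = 42/6 = 7, a_3 = floor((8 + 5)/7) = 1.
  m_4 = 7*1 - 5 = 2, d_4 = (67 - 2^2)/7 = 63/7 = 9, a_4 = floor((8 + 2)/9) = 1.
  m_5 = 9*1 - 2 = 7, d_5 = (67 - 7^2)/9 = 18/9 = 2, a_5 = floor((8 + 7)/2) = 7.
  m_6 = 2*7 - 7 = 7, d_6 = (67 - 7^2)/2 = 18/2 = 9, a_6 = floor((8 + 7)/9) = 1.
  m_7 = 9*1 - 7 = 2, d_7 = (67 - 2^2)/9 = 63/9 = 7, a_7 = floor((8 + 2)/7) = 1.
  m_8 = 7*1 - 2 = 5, d_8 = (67 - 5^2)/7 = 42/7 = 6, a_8 = floor((8 + 5)/6) = 2.
  m_9 = 6*2 - 5 = 7, d_9 = (67 - 7^2)/6 = 18/6 = 3, a_9 = floor((8 + 7)/3) = 5.
  m_10 = 3*5 - 7 = 8, d_10 = (67 - 8^2)/3 = 3/3 = 1, a_10 = floor((8 + 8)/1) = 16.
  m_11 = 1*16 - 8 = 8, d_11 = (67 - 8^2)/1 = 3/1 = 3: (m_11, d_11) = (m_1, d_1) = (8, 3), so from here the quotients repeat a_1, ..., a_10; the period length is 10.
So sqrt(67) = [8; (5, 2, 1, 1, 7, 1, 1, 2, 5, 16)] with period length k = 10.
k is even, so the fundamental solution of x^2 - 67y^2 = 1 is (p_{k-1}, q_{k-1}) = (p_9, q_9); compute convergents through index 9.
Convergents (p_i = a_i*p_{i-1} + p_{i-2}, q_i = a_i*q_{i-1} + q_{i-2} with p_{-2}=0, p_{-1}=1, q_{-2}=1, q_{-1}=0):
  i=0: a_0=8, p_0 = 8*1 + 0 = 8, q_0 = 8*0 + 1 = 1.
  i=1: a_1=5, p_1 = 5*8 + 1 = 41, q_1 = 5*1 + 0 = 5.
  i=2: a_2=2, p_2 = 2*41 + 8 = 90, q_2 = 2*5 + 1 = 11.
  i=3: a_3=1, p_3 = 1*90 + 41 = 131, q_3 = 1*11 + 5 = 16.
  i=4: a_4=1, p_4 = 1*131 + 90 = 221, q_4 = 1*16 + 11 = 27.
  i=5: a_5=7, p_5 = 7*221 + 131 = 1678, q_5 = 7*27 + 16 = 205.
  i=6: a_6=1, p_6 = 1*1678 + 221 = 1899, q_6 = 1*205 + 27 = 232.
  i=7: a_7=1, p_7 = 1*1899 + 1678 = 3577, q_7 = 1*232 + 205 = 437.
  i=8: a_8=2, p_8 = 2*3577 + 1899 = 9053, q_8 = 2*437 + 232 = 1106.
  i=9: a_9=5, p_9 = 5*9053 + 3577 = 48842, q_9 = 5*1106 + 437 = 5967.
Check: 48842^2 - 67*5967^2 = 2385540964 - 2385540963 = 1, so (x, y) = (48842, 5967) solves the equation, and by the theorem it is the least positive solution.

(x, y) = (48842, 5967)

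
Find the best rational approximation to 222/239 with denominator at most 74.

13/14

Expand x = 222/239 as a continued fraction with the Euclidean algorithm:
  222 = 0*239 + 222, so a_0 = 0.
  239 = 1*222 + 17, so a_1 = 1.
  222 = 13*17 + 1, so a_2 = 13.
  17 = 17*1 + 0, so a_3 = 17.
so x = [0; 1, 13, 17].
Convergents (p_i = a_i*p_{i-1} + p_{i-2}, q_i = a_i*q_{i-1} + q_{i-2} with p_{-2}=0, p_{-1}=1, q_{-2}=1, q_{-1}=0), until the denominator exceeds 74:
  i=0: a_0=0, p_0 = 0*1 + 0 = 0, q_0 = 0*0 + 1 = 1.
  i=1: a_1=1, p_1 = 1*0 + 1 = 1, q_1 = 1*1 + 0 = 1.
  i=2: a_2=13, p_2 = 13*1 + 0 = 13, q_2 = 13*1 + 1 = 14.
  i=3: a_3=17, p_3 = 17*13 + 1 = 222, q_3 = 17*14 + 1 = 239.
q_3 = 239 > 74, so the last convergent with denominator <= 74 is p_2/q_2 = 13/14.
The closest fraction with denominator <= 74 is either p_2/q_2 or the intermediate fraction (k*p_2 + p_1)/(k*q_2 + q_1) with the largest k >= 1 whose denominator stays <= 74; these approach x as k grows, and every other convergent or intermediate fraction in range is farther away.
Largest k: floor((74 - q_1)/q_2) = floor((74 - 1)/14) = 5.
That gives (5*13 + 1)/(5*14 + 1) = 66/71.
Compare the errors: |x - 13/14| = |222*14 - 13*239|/(239*14) = 1/3346, and |x - 66/71| = |222*71 - 66*239|/(239*71) = 12/16969.
Cross-multiplying, 1*16969 = 16969 < 40152 = 12*3346, so 1/3346 is smaller: the convergent 13/14 is closer to x than 66/71.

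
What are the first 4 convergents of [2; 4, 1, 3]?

2/1, 9/4, 11/5, 42/19

Using the convergent recurrence p_i = a_i*p_{i-1} + p_{i-2}, q_i = a_i*q_{i-1} + q_{i-2} with p_{-2}=0, p_{-1}=1, q_{-2}=1, q_{-1}=0:
  i=0: a_0=2, p_0 = 2*1 + 0 = 2, q_0 = 2*0 + 1 = 1.
  i=1: a_1=4, p_1 = 4*2 + 1 = 9, q_1 = 4*1 + 0 = 4.
  i=2: a_2=1, p_2 = 1*9 + 2 = 11, q_2 = 1*4 + 1 = 5.
  i=3: a_3=3, p_3 = 3*11 + 9 = 42, q_3 = 3*5 + 4 = 19.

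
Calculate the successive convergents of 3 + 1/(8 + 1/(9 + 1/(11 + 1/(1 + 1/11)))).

Using the convergent recurrence p_i = a_i*p_{i-1} + p_{i-2}, q_i = a_i*q_{i-1} + q_{i-2} with p_{-2}=0, p_{-1}=1, q_{-2}=1, q_{-1}=0:
  i=0: a_0=3, p_0 = 3*1 + 0 = 3, q_0 = 3*0 + 1 = 1.
  i=1: a_1=8, p_1 = 8*3 + 1 = 25, q_1 = 8*1 + 0 = 8.
  i=2: a_2=9, p_2 = 9*25 + 3 = 228, q_2 = 9*8 + 1 = 73.
  i=3: a_3=11, p_3 = 11*228 + 25 = 2533, q_3 = 11*73 + 8 = 811.
  i=4: a_4=1, p_4 = 1*2533 + 228 = 2761, q_4 = 1*811 + 73 = 884.
  i=5: a_5=11, p_5 = 11*2761 + 2533 = 32904, q_5 = 11*884 + 811 = 10535.

3/1, 25/8, 228/73, 2533/811, 2761/884, 32904/10535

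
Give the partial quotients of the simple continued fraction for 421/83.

Run the Euclidean algorithm on 421 and 83; the successive quotients are the partial quotients a_0, a_1, ... (each step inverts the fractional part left over by the previous one):
  421 = 5*83 + 6, so a_0 = 5.
  83 = 13*6 + 5, so a_1 = 13.
  6 = 1*5 + 1, so a_2 = 1.
  5 = 5*1 + 0, so a_3 = 5.
The remainder reaches 0 after 4 divisions, so the expansion has 4 partial quotients, read off in order.

[5; 13, 1, 5]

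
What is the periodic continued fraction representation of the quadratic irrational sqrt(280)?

Write x_i = (sqrt(280) + m_i)/d_i with (m_0, d_0) = (0, 1). a_0 = floor(sqrt(280)) = 16, since 16^2 = 256 <= 280 < 289 = 17^2.
Iterate m_{i+1} = d_i*a_i - m_i, d_{i+1} = (280 - m_{i+1}^2)/d_i, a_{i+1} = floor((a_0 + m_{i+1})/d_{i+1}):
  m_1 = 1*16 - 0 = 16, d_1 = (280 - 16^2)/1 = 24/1 = 24, a_1 = floor((16 + 16)/24) = 1.
  m_2 = 24*1 - 16 = 8, d_2 = (280 - 8^2)/24 = 216/24 = 9, a_2 = floor((16 + 8)/9) = 2.
  m_3 = 9*2 - 8 = 10, d_3 = (280 - 10^2)/9 = 180/9 = 20, a_3 = floor((16 + 10)/20) = 1.
  m_4 = 20*1 - 10 = 10, d_4 = (280 - 10^2)/20 = 180/20 = 9, a_4 = floor((16 + 10)/9) = 2.
  m_5 = 9*2 - 10 = 8, d_5 = (280 - 8^2)/9 = 216/9 = 24, a_5 = floor((16 + 8)/24) = 1.
  m_6 = 24*1 - 8 = 16, d_6 = (280 - 16^2)/24 = 24/24 = 1, a_6 = floor((16 + 16)/1) = 32.
  m_7 = 1*32 - 16 = 16, d_7 = (280 - 16^2)/1 = 24/1 = 24: (m_7, d_7) = (m_1, d_1) = (16, 24), so from here the quotients repeat a_1, ..., a_6; the period length is 6.
Hence the expansion of sqrt(280) is a_0 = 16 followed by the repeating block 1, 2, 1, 2, 1, 32 (period 6).

[16; (1, 2, 1, 2, 1, 32)]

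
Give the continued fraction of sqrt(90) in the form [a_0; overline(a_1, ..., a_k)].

Write x_i = (sqrt(90) + m_i)/d_i with (m_0, d_0) = (0, 1). a_0 = floor(sqrt(90)) = 9, since 9^2 = 81 <= 90 < 100 = 10^2.
Iterate m_{i+1} = d_i*a_i - m_i, d_{i+1} = (90 - m_{i+1}^2)/d_i, a_{i+1} = floor((a_0 + m_{i+1})/d_{i+1}):
  m_1 = 1*9 - 0 = 9, d_1 = (90 - 9^2)/1 = 9/1 = 9, a_1 = floor((9 + 9)/9) = 2.
  m_2 = 9*2 - 9 = 9, d_2 = (90 - 9^2)/9 = 9/9 = 1, a_2 = floor((9 + 9)/1) = 18.
  m_3 = 1*18 - 9 = 9, d_3 = (90 - 9^2)/1 = 9/1 = 9: (m_3, d_3) = (m_1, d_1) = (9, 9), so from here the quotients repeat a_1, a_2; the period length is 2.
Hence the expansion of sqrt(90) is a_0 = 9 followed by the repeating block 2, 18 (period 2).

[9; overline(2, 18)]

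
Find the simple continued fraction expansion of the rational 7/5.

Run the Euclidean algorithm on 7 and 5; the successive quotients are the partial quotients a_0, a_1, ... (each step inverts the fractional part left over by the previous one):
  7 = 1*5 + 2, so a_0 = 1.
  5 = 2*2 + 1, so a_1 = 2.
  2 = 2*1 + 0, so a_2 = 2.
The remainder reaches 0 after 3 divisions, so the expansion has 3 partial quotients, read off in order.

[1; 2, 2]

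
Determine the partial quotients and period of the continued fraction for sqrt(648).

Write x_i = (sqrt(648) + m_i)/d_i with (m_0, d_0) = (0, 1). a_0 = floor(sqrt(648)) = 25, since 25^2 = 625 <= 648 < 676 = 26^2.
Iterate m_{i+1} = d_i*a_i - m_i, d_{i+1} = (648 - m_{i+1}^2)/d_i, a_{i+1} = floor((a_0 + m_{i+1})/d_{i+1}):
  m_1 = 1*25 - 0 = 25, d_1 = (648 - 25^2)/1 = 23/1 = 23, a_1 = floor((25 + 25)/23) = 2.
  m_2 = 23*2 - 25 = 21, d_2 = (648 - 21^2)/23 = 207/23 = 9, a_2 = floor((25 + 21)/9) = 5.
  m_3 = 9*5 - 21 = 24, d_3 = (648 - 24^2)/9 = 72/9 = 8, a_3 = floor((25 + 24)/8) = 6.
  m_4 = 8*6 - 24 = 24, d_4 = (648 - 24^2)/8 = 72/8 = 9, a_4 = floor((25 + 24)/9) = 5.
  m_5 = 9*5 - 24 = 21, d_5 = (648 - 21^2)/9 = 207/9 = 23, a_5 = floor((25 + 21)/23) = 2.
  m_6 = 23*2 - 21 = 25, d_6 = (648 - 25^2)/23 = 23/23 = 1, a_6 = floor((25 + 25)/1) = 50.
  m_7 = 1*50 - 25 = 25, d_7 = (648 - 25^2)/1 = 23/1 = 23: (m_7, d_7) = (m_1, d_1) = (25, 23), so from here the quotients repeat a_1, ..., a_6; the period length is 6.
Hence the expansion of sqrt(648) is a_0 = 25 followed by the repeating block 2, 5, 6, 5, 2, 50 (period 6).

[25; (2, 5, 6, 5, 2, 50)]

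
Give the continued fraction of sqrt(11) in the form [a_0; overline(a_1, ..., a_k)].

Write x_i = (sqrt(11) + m_i)/d_i with (m_0, d_0) = (0, 1). a_0 = floor(sqrt(11)) = 3, since 3^2 = 9 <= 11 < 16 = 4^2.
Iterate m_{i+1} = d_i*a_i - m_i, d_{i+1} = (11 - m_{i+1}^2)/d_i, a_{i+1} = floor((a_0 + m_{i+1})/d_{i+1}):
  m_1 = 1*3 - 0 = 3, d_1 = (11 - 3^2)/1 = 2/1 = 2, a_1 = floor((3 + 3)/2) = 3.
  m_2 = 2*3 - 3 = 3, d_2 = (11 - 3^2)/2 = 2/2 = 1, a_2 = floor((3 + 3)/1) = 6.
  m_3 = 1*6 - 3 = 3, d_3 = (11 - 3^2)/1 = 2/1 = 2: (m_3, d_3) = (m_1, d_1) = (3, 2), so from here the quotients repeat a_1, a_2; the period length is 2.
Hence the expansion of sqrt(11) is a_0 = 3 followed by the repeating block 3, 6 (period 2).

[3; overline(3, 6)]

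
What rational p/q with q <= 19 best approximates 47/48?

1/1

Expand x = 47/48 as a continued fraction with the Euclidean algorithm:
  47 = 0*48 + 47, so a_0 = 0.
  48 = 1*47 + 1, so a_1 = 1.
  47 = 47*1 + 0, so a_2 = 47.
so x = [0; 1, 47].
Convergents (p_i = a_i*p_{i-1} + p_{i-2}, q_i = a_i*q_{i-1} + q_{i-2} with p_{-2}=0, p_{-1}=1, q_{-2}=1, q_{-1}=0), until the denominator exceeds 19:
  i=0: a_0=0, p_0 = 0*1 + 0 = 0, q_0 = 0*0 + 1 = 1.
  i=1: a_1=1, p_1 = 1*0 + 1 = 1, q_1 = 1*1 + 0 = 1.
  i=2: a_2=47, p_2 = 47*1 + 0 = 47, q_2 = 47*1 + 1 = 48.
q_2 = 48 > 19, so the last convergent with denominator <= 19 is p_1/q_1 = 1/1.
The closest fraction with denominator <= 19 is either p_1/q_1 or the intermediate fraction (k*p_1 + p_0)/(k*q_1 + q_0) with the largest k >= 1 whose denominator stays <= 19; these approach x as k grows, and every other convergent or intermediate fraction in range is farther away.
Largest k: floor((19 - q_0)/q_1) = floor((19 - 1)/1) = 18.
That gives (18*1 + 0)/(18*1 + 1) = 18/19.
Compare the errors: |x - 1/1| = |47*1 - 1*48|/(48*1) = 1/48, and |x - 18/19| = |47*19 - 18*48|/(48*19) = 29/912.
Cross-multiplying, 1*912 = 912 < 1392 = 29*48, so 1/48 is smaller: the convergent 1/1 is closer to x than 18/19.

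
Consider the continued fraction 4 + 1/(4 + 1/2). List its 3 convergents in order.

Using the convergent recurrence p_i = a_i*p_{i-1} + p_{i-2}, q_i = a_i*q_{i-1} + q_{i-2} with p_{-2}=0, p_{-1}=1, q_{-2}=1, q_{-1}=0:
  i=0: a_0=4, p_0 = 4*1 + 0 = 4, q_0 = 4*0 + 1 = 1.
  i=1: a_1=4, p_1 = 4*4 + 1 = 17, q_1 = 4*1 + 0 = 4.
  i=2: a_2=2, p_2 = 2*17 + 4 = 38, q_2 = 2*4 + 1 = 9.

4/1, 17/4, 38/9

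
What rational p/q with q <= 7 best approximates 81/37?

Expand x = 81/37 as a continued fraction with the Euclidean algorithm:
  81 = 2*37 + 7, so a_0 = 2.
  37 = 5*7 + 2, so a_1 = 5.
  7 = 3*2 + 1, so a_2 = 3.
  2 = 2*1 + 0, so a_3 = 2.
so x = [2; 5, 3, 2].
Convergents (p_i = a_i*p_{i-1} + p_{i-2}, q_i = a_i*q_{i-1} + q_{i-2} with p_{-2}=0, p_{-1}=1, q_{-2}=1, q_{-1}=0), until the denominator exceeds 7:
  i=0: a_0=2, p_0 = 2*1 + 0 = 2, q_0 = 2*0 + 1 = 1.
  i=1: a_1=5, p_1 = 5*2 + 1 = 11, q_1 = 5*1 + 0 = 5.
  i=2: a_2=3, p_2 = 3*11 + 2 = 35, q_2 = 3*5 + 1 = 16.
q_2 = 16 > 7, so the last convergent with denominator <= 7 is p_1/q_1 = 11/5.
The closest fraction with denominator <= 7 is either p_1/q_1 or the intermediate fraction (k*p_1 + p_0)/(k*q_1 + q_0) with the largest k >= 1 whose denominator stays <= 7; these approach x as k grows, and every other convergent or intermediate fraction in range is farther away.
Largest k: floor((7 - q_0)/q_1) = floor((7 - 1)/5) = 1.
That gives (1*11 + 2)/(1*5 + 1) = 13/6.
Compare the errors: |x - 11/5| = |81*5 - 11*37|/(37*5) = 2/185, and |x - 13/6| = |81*6 - 13*37|/(37*6) = 5/222.
Cross-multiplying, 2*222 = 444 < 925 = 5*185, so 2/185 is smaller: the convergent 11/5 is closer to x than 13/6.

11/5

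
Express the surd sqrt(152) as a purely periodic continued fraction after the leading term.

Write x_i = (sqrt(152) + m_i)/d_i with (m_0, d_0) = (0, 1). a_0 = floor(sqrt(152)) = 12, since 12^2 = 144 <= 152 < 169 = 13^2.
Iterate m_{i+1} = d_i*a_i - m_i, d_{i+1} = (152 - m_{i+1}^2)/d_i, a_{i+1} = floor((a_0 + m_{i+1})/d_{i+1}):
  m_1 = 1*12 - 0 = 12, d_1 = (152 - 12^2)/1 = 8/1 = 8, a_1 = floor((12 + 12)/8) = 3.
  m_2 = 8*3 - 12 = 12, d_2 = (152 - 12^2)/8 = 8/8 = 1, a_2 = floor((12 + 12)/1) = 24.
  m_3 = 1*24 - 12 = 12, d_3 = (152 - 12^2)/1 = 8/1 = 8: (m_3, d_3) = (m_1, d_1) = (12, 8), so from here the quotients repeat a_1, a_2; the period length is 2.
Hence the expansion of sqrt(152) is a_0 = 12 followed by the repeating block 3, 24 (period 2).

[12; (3, 24)]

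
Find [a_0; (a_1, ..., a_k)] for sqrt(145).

Write x_i = (sqrt(145) + m_i)/d_i with (m_0, d_0) = (0, 1). a_0 = floor(sqrt(145)) = 12, since 12^2 = 144 <= 145 < 169 = 13^2.
Iterate m_{i+1} = d_i*a_i - m_i, d_{i+1} = (145 - m_{i+1}^2)/d_i, a_{i+1} = floor((a_0 + m_{i+1})/d_{i+1}):
  m_1 = 1*12 - 0 = 12, d_1 = (145 - 12^2)/1 = 1/1 = 1, a_1 = floor((12 + 12)/1) = 24.
  m_2 = 1*24 - 12 = 12, d_2 = (145 - 12^2)/1 = 1/1 = 1: (m_2, d_2) = (m_1, d_1) = (12, 1), so from here the quotient a_1 repeats; the period length is 1.
Hence the expansion of sqrt(145) is a_0 = 12 followed by the repeating block 24 (period 1).

[12; (24)]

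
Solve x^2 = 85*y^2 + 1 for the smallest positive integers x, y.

(x, y) = (285769, 30996)

First expand sqrt(85) as a continued fraction. With x_i = (sqrt(85) + m_i)/d_i and (m_0, d_0) = (0, 1): a_0 = floor(sqrt(85)) = 9, since 9^2 = 81 <= 85 < 100 = 10^2.
Iterate m_{i+1} = d_i*a_i - m_i, d_{i+1} = (85 - m_{i+1}^2)/d_i, a_{i+1} = floor((a_0 + m_{i+1})/d_{i+1}):
  m_1 = 1*9 - 0 = 9, d_1 = (85 - 9^2)/1 = 4/1 = 4, a_1 = floor((9 + 9)/4) = 4.
  m_2 = 4*4 - 9 = 7, d_2 = (85 - 7^2)/4 = 36/4 = 9, a_2 = floor((9 + 7)/9) = 1.
  m_3 = 9*1 - 7 = 2, d_3 = (85 - 2^2)/9 = 81/9 = 9, a_3 = floor((9 + 2)/9) = 1.
  m_4 = 9*1 - 2 = 7, d_4 = (85 - 7^2)/9 = 36/9 = 4, a_4 = floor((9 + 7)/4) = 4.
  m_5 = 4*4 - 7 = 9, d_5 = (85 - 9^2)/4 = 4/4 = 1, a_5 = floor((9 + 9)/1) = 18.
  m_6 = 1*18 - 9 = 9, d_6 = (85 - 9^2)/1 = 4/1 = 4: (m_6, d_6) = (m_1, d_1) = (9, 4), so from here the quotients repeat a_1, ..., a_5; the period length is 5.
So sqrt(85) = [9; (4, 1, 1, 4, 18)] with period length k = 5.
k is odd, so (p_{k-1}, q_{k-1}) only solves x^2 - 85y^2 = -1 and the fundamental solution of x^2 - 85y^2 = 1 is (p_{2k-1}, q_{2k-1}) = (p_9, q_9); compute convergents through index 9, running through the period twice.
Convergents (p_i = a_i*p_{i-1} + p_{i-2}, q_i = a_i*q_{i-1} + q_{i-2} with p_{-2}=0, p_{-1}=1, q_{-2}=1, q_{-1}=0):
  i=0: a_0=9, p_0 = 9*1 + 0 = 9, q_0 = 9*0 + 1 = 1.
  i=1: a_1=4, p_1 = 4*9 + 1 = 37, q_1 = 4*1 + 0 = 4.
  i=2: a_2=1, p_2 = 1*37 + 9 = 46, q_2 = 1*4 + 1 = 5.
  i=3: a_3=1, p_3 = 1*46 + 37 = 83, q_3 = 1*5 + 4 = 9.
  i=4: a_4=4, p_4 = 4*83 + 46 = 378, q_4 = 4*9 + 5 = 41.
  i=5: a_5=18, p_5 = 18*378 + 83 = 6887, q_5 = 18*41 + 9 = 747.
  i=6: a_6=4, p_6 = 4*6887 + 378 = 27926, q_6 = 4*747 + 41 = 3029.
  i=7: a_7=1, p_7 = 1*27926 + 6887 = 34813, q_7 = 1*3029 + 747 = 3776.
  i=8: a_8=1, p_8 = 1*34813 + 27926 = 62739, q_8 = 1*3776 + 3029 = 6805.
  i=9: a_9=4, p_9 = 4*62739 + 34813 = 285769, q_9 = 4*6805 + 3776 = 30996.
Indeed p_4^2 - 85*q_4^2 = 142884 - 142885 = -1, not +1.
Check: 285769^2 - 85*30996^2 = 81663921361 - 81663921360 = 1, so (x, y) = (285769, 30996) solves the equation, and by the theorem it is the least positive solution.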